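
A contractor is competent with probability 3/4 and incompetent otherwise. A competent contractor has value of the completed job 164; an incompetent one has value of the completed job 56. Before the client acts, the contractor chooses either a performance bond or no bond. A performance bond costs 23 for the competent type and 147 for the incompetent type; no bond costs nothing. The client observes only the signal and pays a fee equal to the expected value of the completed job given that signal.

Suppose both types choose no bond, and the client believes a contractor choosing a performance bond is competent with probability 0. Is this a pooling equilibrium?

Yes

On the equilibrium path (no bond) the client holds the prior 3/4 and pays 3/4·164 + 1/4·56 = 137. Off-path (bond) belief 0 gives 0·164 + 1·56 = 56.
Competent: no bond gives 137 − 0 = 137; bond gives 56 − 23 = 33. Stays. ✓
Incompetent: no bond gives 137 − 0 = 137; bond gives 56 − 147 = -91. Stays. ✓
Beliefs are Bayes-consistent on-path and both types best-respond.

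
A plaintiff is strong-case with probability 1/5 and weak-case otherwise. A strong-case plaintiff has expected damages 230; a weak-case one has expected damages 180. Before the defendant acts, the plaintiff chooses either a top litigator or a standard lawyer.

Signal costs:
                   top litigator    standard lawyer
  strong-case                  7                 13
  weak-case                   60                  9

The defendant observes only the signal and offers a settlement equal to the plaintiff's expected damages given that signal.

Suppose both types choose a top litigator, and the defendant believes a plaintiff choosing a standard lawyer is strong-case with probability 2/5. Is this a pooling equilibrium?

At the pooled signal (top litigator) the defendant holds the prior 1/5 and pays 1/5·230 + 4/5·180 = 190. Off-path (standard lawyer) belief 2/5 gives 2/5·230 + 3/5·180 = 200.
Strong-case: top litigator gives 190 − 7 = 183; standard lawyer gives 200 − 13 = 187. Deviates. ✗
Weak-case: top litigator gives 190 − 60 = 130; standard lawyer gives 200 − 9 = 191. Deviates. ✗

No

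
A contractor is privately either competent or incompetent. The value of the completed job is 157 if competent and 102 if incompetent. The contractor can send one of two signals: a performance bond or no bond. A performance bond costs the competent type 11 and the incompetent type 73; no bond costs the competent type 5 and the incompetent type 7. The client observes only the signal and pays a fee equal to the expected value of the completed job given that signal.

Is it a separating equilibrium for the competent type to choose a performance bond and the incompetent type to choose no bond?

Under separation the client infers type exactly: bond → competent (pays 157), no bond → incompetent (pays 102).
Competent: bond gives 157 − 11 = 146; no bond gives 102 − 5 = 97. No deviation. ✓
Incompetent: no bond gives 102 − 7 = 95; bond gives 157 − 73 = 84. No deviation. ✓
Neither type gains from mimicking the other.

Yes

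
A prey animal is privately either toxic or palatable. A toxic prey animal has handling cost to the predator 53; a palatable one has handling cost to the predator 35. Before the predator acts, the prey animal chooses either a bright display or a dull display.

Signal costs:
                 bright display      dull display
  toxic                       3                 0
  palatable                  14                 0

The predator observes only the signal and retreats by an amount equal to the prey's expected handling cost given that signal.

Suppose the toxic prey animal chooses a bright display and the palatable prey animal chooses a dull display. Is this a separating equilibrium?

If types separate, bright display earns payment 53 and dull display earns 35.
Toxic: bright display gives 53 − 3 = 50; dull display gives 35 − 0 = 35. No deviation. ✓
Palatable: dull display gives 35 − 0 = 35; bright display gives 53 − 14 = 39. Would deviate. ✗

No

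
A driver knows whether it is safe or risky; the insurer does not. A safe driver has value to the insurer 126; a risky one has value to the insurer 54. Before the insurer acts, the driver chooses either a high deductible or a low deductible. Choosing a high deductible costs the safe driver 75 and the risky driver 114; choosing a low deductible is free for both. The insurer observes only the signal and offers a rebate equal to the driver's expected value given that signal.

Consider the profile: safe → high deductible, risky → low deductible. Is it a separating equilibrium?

If types separate, high deductible earns payment 126 and low deductible earns 54.
Safe: high deductible gives 126 − 75 = 51; low deductible gives 54 − 0 = 54. Would deviate. ✗
Risky: low deductible gives 54 − 0 = 54; high deductible gives 126 − 114 = 12. No deviation. ✓

No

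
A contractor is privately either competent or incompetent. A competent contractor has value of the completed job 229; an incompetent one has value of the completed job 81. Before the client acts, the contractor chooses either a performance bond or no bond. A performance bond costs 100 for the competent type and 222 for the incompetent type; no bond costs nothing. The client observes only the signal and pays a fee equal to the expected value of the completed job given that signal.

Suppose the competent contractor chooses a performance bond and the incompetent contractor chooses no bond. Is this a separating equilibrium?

Yes

If types separate, bond earns payment 229 and no bond earns 81.
Competent: bond gives 229 − 100 = 129; no bond gives 81 − 0 = 81. No deviation. ✓
Incompetent: no bond gives 81 − 0 = 81; bond gives 229 − 222 = 7. No deviation. ✓
Neither type gains from mimicking the other.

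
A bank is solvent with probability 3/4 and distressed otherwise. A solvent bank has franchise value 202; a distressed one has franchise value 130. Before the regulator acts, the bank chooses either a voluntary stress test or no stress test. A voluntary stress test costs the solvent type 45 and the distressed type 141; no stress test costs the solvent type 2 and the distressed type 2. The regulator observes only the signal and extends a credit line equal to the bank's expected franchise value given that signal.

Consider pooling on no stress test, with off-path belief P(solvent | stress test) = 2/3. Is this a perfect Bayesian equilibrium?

Yes

At the pooled signal (no stress test) the regulator holds the prior 3/4 and pays 3/4·202 + 1/4·130 = 184. Off-path (stress test) belief 2/3 gives 2/3·202 + 1/3·130 = 178.
Solvent: no stress test gives 184 − 2 = 182; stress test gives 178 − 45 = 133. Stays. ✓
Distressed: no stress test gives 184 − 2 = 182; stress test gives 178 − 141 = 37. Stays. ✓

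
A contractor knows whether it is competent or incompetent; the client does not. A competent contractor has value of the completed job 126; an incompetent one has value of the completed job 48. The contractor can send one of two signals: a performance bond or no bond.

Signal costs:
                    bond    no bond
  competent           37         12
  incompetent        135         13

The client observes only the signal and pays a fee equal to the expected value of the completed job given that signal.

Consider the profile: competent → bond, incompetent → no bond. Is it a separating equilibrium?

Under separation the client infers type exactly: bond → competent (pays 126), no bond → incompetent (pays 48).
Competent: bond gives 126 − 37 = 89; no bond gives 48 − 12 = 36. No deviation. ✓
Incompetent: no bond gives 48 − 13 = 35; bond gives 126 − 135 = -9. No deviation. ✓
Neither type gains from mimicking the other.

Yes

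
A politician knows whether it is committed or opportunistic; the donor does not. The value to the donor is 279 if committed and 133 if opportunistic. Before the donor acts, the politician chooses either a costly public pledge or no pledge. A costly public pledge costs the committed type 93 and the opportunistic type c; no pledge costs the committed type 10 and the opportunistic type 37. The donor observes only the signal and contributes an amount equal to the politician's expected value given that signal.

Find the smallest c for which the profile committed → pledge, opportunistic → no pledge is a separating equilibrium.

183

Under separation: pledge → committed (pays 279); no pledge → opportunistic (pays 133).
Committed: 279 − 93 = 186 ≥ 133 − 10 = 123. Holds regardless of c. ✓
Opportunistic: 133 − 37 ≥ 279 − c, so c ≥ 279 − 96 = 183.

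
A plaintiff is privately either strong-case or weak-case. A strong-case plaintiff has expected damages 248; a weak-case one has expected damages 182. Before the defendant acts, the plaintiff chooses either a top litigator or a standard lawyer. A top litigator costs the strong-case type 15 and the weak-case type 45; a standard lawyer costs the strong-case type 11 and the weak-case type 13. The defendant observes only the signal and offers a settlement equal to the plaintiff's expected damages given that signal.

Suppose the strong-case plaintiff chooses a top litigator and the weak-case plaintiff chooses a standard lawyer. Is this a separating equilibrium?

No

If types separate, top litigator earns payment 248 and standard lawyer earns 182.
Strong-case: top litigator gives 248 − 15 = 233; standard lawyer gives 182 − 11 = 171. No deviation. ✓
Weak-case: standard lawyer gives 182 − 13 = 169; top litigator gives 248 − 45 = 203. Would deviate. ✗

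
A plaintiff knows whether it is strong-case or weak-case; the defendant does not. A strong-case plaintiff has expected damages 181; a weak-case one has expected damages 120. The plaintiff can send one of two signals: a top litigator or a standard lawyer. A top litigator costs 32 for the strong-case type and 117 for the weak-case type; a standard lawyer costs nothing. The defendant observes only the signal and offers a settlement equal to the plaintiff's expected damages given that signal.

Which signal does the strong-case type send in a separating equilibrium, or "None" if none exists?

top litigator

Try strong-case → top litigator, weak-case → standard lawyer:
  If types separate, top litigator earns payment 181 and standard lawyer earns 120.
  Strong-case: top litigator gives 181 − 32 = 149; standard lawyer gives 120 − 0 = 120. No deviation. ✓
  Weak-case: standard lawyer gives 120 − 0 = 120; top litigator gives 181 − 117 = 64. No deviation. ✓
Both hold — the strong-case type sends top litigator.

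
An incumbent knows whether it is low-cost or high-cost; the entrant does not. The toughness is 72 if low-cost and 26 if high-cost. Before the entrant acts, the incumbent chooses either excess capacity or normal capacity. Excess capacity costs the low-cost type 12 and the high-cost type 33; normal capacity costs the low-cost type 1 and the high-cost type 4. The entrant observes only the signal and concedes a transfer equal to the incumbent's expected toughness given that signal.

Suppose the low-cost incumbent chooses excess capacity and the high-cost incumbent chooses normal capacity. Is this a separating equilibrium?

Under separation the entrant infers type exactly: excess capacity → low-cost (pays 72), normal capacity → high-cost (pays 26).
Low-cost: excess capacity gives 72 − 12 = 60; normal capacity gives 26 − 1 = 25. No deviation. ✓
High-cost: normal capacity gives 26 − 4 = 22; excess capacity gives 72 − 33 = 39. Would deviate. ✗

No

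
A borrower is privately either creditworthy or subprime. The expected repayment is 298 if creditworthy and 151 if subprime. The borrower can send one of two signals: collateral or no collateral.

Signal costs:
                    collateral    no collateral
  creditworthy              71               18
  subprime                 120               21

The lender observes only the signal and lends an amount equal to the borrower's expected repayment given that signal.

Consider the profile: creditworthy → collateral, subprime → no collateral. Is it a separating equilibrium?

Under separation the lender infers type exactly: collateral → creditworthy (pays 298), no collateral → subprime (pays 151).
Creditworthy: collateral gives 298 − 71 = 227; no collateral gives 151 − 18 = 133. No deviation. ✓
Subprime: no collateral gives 151 − 21 = 130; collateral gives 298 − 120 = 178. Would deviate. ✗

No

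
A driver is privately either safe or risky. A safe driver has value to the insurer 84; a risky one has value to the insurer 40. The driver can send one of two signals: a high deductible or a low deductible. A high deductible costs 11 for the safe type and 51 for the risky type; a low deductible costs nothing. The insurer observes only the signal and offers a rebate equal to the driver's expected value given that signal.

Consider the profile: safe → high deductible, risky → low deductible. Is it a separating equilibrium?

Yes

Under separation the insurer infers type exactly: high deductible → safe (pays 84), low deductible → risky (pays 40).
Safe: high deductible gives 84 − 11 = 73; low deductible gives 40 − 0 = 40. No deviation. ✓
Risky: low deductible gives 40 − 0 = 40; high deductible gives 84 − 51 = 33. No deviation. ✓
Neither type gains from mimicking the other.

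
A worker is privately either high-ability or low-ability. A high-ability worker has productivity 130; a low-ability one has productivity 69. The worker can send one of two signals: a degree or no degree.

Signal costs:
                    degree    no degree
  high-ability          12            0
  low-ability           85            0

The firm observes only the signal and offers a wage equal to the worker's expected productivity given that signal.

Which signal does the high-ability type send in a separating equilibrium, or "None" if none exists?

Try high-ability → degree, low-ability → no degree:
  If types separate, degree earns payment 130 and no degree earns 69.
  High-ability: degree gives 130 − 12 = 118; no degree gives 69 − 0 = 69. No deviation. ✓
  Low-ability: no degree gives 69 − 0 = 69; degree gives 130 − 85 = 45. No deviation. ✓
Both hold — the high-ability type sends degree.

degree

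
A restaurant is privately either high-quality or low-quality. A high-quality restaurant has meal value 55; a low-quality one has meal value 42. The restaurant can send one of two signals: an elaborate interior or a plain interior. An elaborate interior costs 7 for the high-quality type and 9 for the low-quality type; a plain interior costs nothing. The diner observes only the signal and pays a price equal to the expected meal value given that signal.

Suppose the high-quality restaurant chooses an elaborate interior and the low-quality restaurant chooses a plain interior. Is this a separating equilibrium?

Under separation the diner infers type exactly: elaborate interior → high-quality (pays 55), plain interior → low-quality (pays 42).
High-quality: elaborate interior gives 55 − 7 = 48; plain interior gives 42 − 0 = 42. No deviation. ✓
Low-quality: plain interior gives 42 − 0 = 42; elaborate interior gives 55 − 9 = 46. Would deviate. ✗

No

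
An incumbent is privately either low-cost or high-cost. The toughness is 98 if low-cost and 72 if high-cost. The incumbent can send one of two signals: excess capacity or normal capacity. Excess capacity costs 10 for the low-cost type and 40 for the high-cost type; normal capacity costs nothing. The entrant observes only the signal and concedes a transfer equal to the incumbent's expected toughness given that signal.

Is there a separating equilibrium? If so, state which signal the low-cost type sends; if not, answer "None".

excess capacity

Try low-cost → excess capacity, high-cost → normal capacity:
  If types separate, excess capacity earns payment 98 and normal capacity earns 72.
  Low-cost: excess capacity gives 98 − 10 = 88; normal capacity gives 72 − 0 = 72. No deviation. ✓
  High-cost: normal capacity gives 72 − 0 = 72; excess capacity gives 98 − 40 = 58. No deviation. ✓
Both hold — the low-cost type sends excess capacity.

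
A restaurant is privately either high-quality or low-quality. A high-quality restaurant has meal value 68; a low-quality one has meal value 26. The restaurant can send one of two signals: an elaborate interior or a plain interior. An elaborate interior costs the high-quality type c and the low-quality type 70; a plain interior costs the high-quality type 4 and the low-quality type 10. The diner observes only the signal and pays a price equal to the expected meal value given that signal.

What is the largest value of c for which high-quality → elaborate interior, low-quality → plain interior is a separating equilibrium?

Under separation: elaborate interior → high-quality (pays 68); plain interior → low-quality (pays 26).
Low-quality: 26 − 10 = 16 ≥ 68 − 70 = -2. Holds regardless of c. ✓
High-quality: 68 − c ≥ 26 − 4, so c ≤ 68 − 22 = 46.

46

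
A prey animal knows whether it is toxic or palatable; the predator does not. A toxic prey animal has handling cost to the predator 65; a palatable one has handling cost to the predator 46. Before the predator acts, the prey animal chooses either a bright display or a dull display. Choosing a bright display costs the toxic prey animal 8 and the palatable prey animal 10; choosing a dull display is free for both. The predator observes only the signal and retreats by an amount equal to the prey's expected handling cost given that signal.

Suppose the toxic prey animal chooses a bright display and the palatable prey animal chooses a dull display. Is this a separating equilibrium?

No

Under separation the predator infers type exactly: bright display → toxic (pays 65), dull display → palatable (pays 46).
Toxic: bright display gives 65 − 8 = 57; dull display gives 46 − 0 = 46. No deviation. ✓
Palatable: dull display gives 46 − 0 = 46; bright display gives 65 − 10 = 55. Would deviate. ✗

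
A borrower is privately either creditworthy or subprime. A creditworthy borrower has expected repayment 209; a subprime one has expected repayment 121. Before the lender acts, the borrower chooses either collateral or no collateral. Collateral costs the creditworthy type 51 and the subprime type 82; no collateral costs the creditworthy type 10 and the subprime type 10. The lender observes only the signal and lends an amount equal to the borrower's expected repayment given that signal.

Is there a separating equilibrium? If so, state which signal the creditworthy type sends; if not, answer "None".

None

Try creditworthy → collateral, subprime → no collateral:
  If types separate, collateral earns payment 209 and no collateral earns 121.
  Creditworthy: collateral gives 209 − 51 = 158; no collateral gives 121 − 10 = 111. No deviation. ✓
  Subprime: no collateral gives 121 − 10 = 111; collateral gives 209 − 82 = 127. Would deviate. ✗
Try creditworthy → no collateral, subprime → collateral:
  If types separate, no collateral earns payment 209 and collateral earns 121.
  Creditworthy: no collateral gives 209 − 10 = 199; collateral gives 121 − 51 = 70. No deviation. ✓
  Subprime: collateral gives 121 − 82 = 39; no collateral gives 209 − 10 = 199. Would deviate. ✗
Neither assignment is incentive-compatible.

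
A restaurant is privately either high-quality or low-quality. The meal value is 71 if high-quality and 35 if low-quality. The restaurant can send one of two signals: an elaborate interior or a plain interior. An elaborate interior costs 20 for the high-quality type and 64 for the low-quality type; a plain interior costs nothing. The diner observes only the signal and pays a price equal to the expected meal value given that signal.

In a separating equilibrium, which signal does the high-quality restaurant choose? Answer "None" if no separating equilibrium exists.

Try high-quality → elaborate interior, low-quality → plain interior:
  If types separate, elaborate interior earns payment 71 and plain interior earns 35.
  High-quality: elaborate interior gives 71 − 20 = 51; plain interior gives 35 − 0 = 35. No deviation. ✓
  Low-quality: plain interior gives 35 − 0 = 35; elaborate interior gives 71 − 64 = 7. No deviation. ✓
Both hold — the high-quality type sends elaborate interior.

elaborate interior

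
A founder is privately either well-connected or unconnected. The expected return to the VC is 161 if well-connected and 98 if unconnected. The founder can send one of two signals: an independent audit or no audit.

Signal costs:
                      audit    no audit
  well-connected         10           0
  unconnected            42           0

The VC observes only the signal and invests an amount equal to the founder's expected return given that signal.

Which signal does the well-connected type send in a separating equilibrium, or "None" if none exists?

None

Try well-connected → audit, unconnected → no audit:
  If types separate, audit earns payment 161 and no audit earns 98.
  Well-connected: audit gives 161 − 10 = 151; no audit gives 98 − 0 = 98. No deviation. ✓
  Unconnected: no audit gives 98 − 0 = 98; audit gives 161 − 42 = 119. Would deviate. ✗
Try well-connected → no audit, unconnected → audit:
  If types separate, no audit earns payment 161 and audit earns 98.
  Well-connected: no audit gives 161 − 0 = 161; audit gives 98 − 10 = 88. No deviation. ✓
  Unconnected: audit gives 98 − 42 = 56; no audit gives 161 − 0 = 161. Would deviate. ✗
Neither assignment is incentive-compatible.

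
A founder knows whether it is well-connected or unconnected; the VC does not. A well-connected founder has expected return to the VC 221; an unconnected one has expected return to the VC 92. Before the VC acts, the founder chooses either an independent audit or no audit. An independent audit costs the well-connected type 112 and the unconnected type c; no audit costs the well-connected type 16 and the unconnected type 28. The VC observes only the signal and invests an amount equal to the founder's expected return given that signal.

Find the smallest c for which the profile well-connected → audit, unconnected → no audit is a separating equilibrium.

Under separation: audit → well-connected (pays 221); no audit → unconnected (pays 92).
Well-connected: 221 − 112 = 109 ≥ 92 − 16 = 76. Holds regardless of c. ✓
Unconnected: 92 − 28 ≥ 221 − c, so c ≥ 221 − 64 = 157.

157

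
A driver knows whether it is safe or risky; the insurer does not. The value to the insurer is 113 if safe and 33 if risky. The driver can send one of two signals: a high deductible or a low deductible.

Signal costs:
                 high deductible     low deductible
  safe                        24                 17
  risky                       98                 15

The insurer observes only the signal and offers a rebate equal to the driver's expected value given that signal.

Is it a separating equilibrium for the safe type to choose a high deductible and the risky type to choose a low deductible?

Yes

Under separation the insurer infers type exactly: high deductible → safe (pays 113), low deductible → risky (pays 33).
Safe: high deductible gives 113 − 24 = 89; low deductible gives 33 − 17 = 16. No deviation. ✓
Risky: low deductible gives 33 − 15 = 18; high deductible gives 113 − 98 = 15. No deviation. ✓
Neither type gains from mimicking the other.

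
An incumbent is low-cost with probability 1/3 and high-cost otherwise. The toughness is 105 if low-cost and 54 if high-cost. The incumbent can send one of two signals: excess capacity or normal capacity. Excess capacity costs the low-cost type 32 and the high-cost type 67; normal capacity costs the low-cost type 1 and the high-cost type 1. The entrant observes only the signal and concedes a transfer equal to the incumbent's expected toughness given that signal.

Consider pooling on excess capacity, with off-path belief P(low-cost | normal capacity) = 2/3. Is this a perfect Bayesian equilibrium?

At the pooled signal (excess capacity) the entrant holds the prior 1/3 and pays 1/3·105 + 2/3·54 = 71. Off-path (normal capacity) belief 2/3 gives 2/3·105 + 1/3·54 = 88.
Low-cost: excess capacity gives 71 − 32 = 39; normal capacity gives 88 − 1 = 87. Deviates. ✗
High-cost: excess capacity gives 71 − 67 = 4; normal capacity gives 88 − 1 = 87. Deviates. ✗

No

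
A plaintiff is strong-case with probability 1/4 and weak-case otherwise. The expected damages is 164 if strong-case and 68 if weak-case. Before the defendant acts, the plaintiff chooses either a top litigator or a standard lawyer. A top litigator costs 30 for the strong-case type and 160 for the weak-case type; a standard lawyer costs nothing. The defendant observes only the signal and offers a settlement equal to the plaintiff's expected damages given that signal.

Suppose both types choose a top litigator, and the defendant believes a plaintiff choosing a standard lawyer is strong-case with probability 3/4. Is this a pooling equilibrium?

No

On the equilibrium path (top litigator) the defendant holds the prior 1/4 and pays 1/4·164 + 3/4·68 = 92. Off-path (standard lawyer) belief 3/4 gives 3/4·164 + 1/4·68 = 140.
Strong-case: top litigator gives 92 − 30 = 62; standard lawyer gives 140 − 0 = 140. Deviates. ✗
Weak-case: top litigator gives 92 − 160 = -68; standard lawyer gives 140 − 0 = 140. Deviates. ✗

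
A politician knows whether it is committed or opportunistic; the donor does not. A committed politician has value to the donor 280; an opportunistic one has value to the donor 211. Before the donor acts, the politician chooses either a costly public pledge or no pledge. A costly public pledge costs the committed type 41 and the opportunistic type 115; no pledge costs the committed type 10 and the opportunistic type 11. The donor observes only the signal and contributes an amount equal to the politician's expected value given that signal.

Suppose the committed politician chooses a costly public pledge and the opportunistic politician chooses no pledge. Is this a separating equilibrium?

Yes

If types separate, pledge earns payment 280 and no pledge earns 211.
Committed: pledge gives 280 − 41 = 239; no pledge gives 211 − 10 = 201. No deviation. ✓
Opportunistic: no pledge gives 211 − 11 = 200; pledge gives 280 − 115 = 165. No deviation. ✓
Both incentive constraints hold.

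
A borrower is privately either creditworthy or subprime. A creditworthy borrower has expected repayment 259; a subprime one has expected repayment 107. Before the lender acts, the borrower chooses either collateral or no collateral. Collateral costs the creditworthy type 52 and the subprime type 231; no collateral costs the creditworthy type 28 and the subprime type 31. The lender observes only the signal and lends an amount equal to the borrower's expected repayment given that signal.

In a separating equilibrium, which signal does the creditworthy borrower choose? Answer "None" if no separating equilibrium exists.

collateral

Try creditworthy → collateral, subprime → no collateral:
  If types separate, collateral earns payment 259 and no collateral earns 107.
  Creditworthy: collateral gives 259 − 52 = 207; no collateral gives 107 − 28 = 79. No deviation. ✓
  Subprime: no collateral gives 107 − 31 = 76; collateral gives 259 − 231 = 28. No deviation. ✓
Both hold — the creditworthy type sends collateral.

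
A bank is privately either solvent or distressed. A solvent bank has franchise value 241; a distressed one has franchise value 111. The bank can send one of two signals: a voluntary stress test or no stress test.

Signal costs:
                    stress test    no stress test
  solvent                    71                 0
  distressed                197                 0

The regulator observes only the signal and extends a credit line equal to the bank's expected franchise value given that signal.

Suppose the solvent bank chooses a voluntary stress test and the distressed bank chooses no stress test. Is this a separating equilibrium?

Yes

If types separate, stress test earns payment 241 and no stress test earns 111.
Solvent: stress test gives 241 − 71 = 170; no stress test gives 111 − 0 = 111. No deviation. ✓
Distressed: no stress test gives 111 − 0 = 111; stress test gives 241 − 197 = 44. No deviation. ✓
Both incentive constraints hold.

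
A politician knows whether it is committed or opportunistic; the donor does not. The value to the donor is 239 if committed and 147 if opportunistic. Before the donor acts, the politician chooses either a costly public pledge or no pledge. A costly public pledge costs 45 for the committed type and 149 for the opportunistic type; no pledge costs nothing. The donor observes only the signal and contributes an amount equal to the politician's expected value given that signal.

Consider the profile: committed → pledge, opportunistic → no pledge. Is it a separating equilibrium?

Yes

Under separation the donor infers type exactly: pledge → committed (pays 239), no pledge → opportunistic (pays 147).
Committed: pledge gives 239 − 45 = 194; no pledge gives 147 − 0 = 147. No deviation. ✓
Opportunistic: no pledge gives 147 − 0 = 147; pledge gives 239 − 149 = 90. No deviation. ✓
Both incentive constraints hold.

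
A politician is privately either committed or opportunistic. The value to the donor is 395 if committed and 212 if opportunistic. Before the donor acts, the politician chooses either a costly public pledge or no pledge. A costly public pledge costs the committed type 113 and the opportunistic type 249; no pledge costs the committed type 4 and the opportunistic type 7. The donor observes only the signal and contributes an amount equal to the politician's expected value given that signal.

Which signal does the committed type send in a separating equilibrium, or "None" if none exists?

Try committed → pledge, opportunistic → no pledge:
  Under separation the donor infers type exactly: pledge → committed (pays 395), no pledge → opportunistic (pays 212).
  Committed: pledge gives 395 − 113 = 282; no pledge gives 212 − 4 = 208. No deviation. ✓
  Opportunistic: no pledge gives 212 − 7 = 205; pledge gives 395 − 249 = 146. No deviation. ✓
Both hold — the committed type sends pledge.

pledge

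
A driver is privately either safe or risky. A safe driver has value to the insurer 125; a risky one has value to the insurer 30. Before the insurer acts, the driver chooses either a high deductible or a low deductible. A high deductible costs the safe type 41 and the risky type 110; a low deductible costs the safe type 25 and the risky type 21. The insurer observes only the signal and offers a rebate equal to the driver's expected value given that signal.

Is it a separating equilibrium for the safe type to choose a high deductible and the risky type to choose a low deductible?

If types separate, high deductible earns payment 125 and low deductible earns 30.
Safe: high deductible gives 125 − 41 = 84; low deductible gives 30 − 25 = 5. No deviation. ✓
Risky: low deductible gives 30 − 21 = 9; high deductible gives 125 − 110 = 15. Would deviate. ✗

No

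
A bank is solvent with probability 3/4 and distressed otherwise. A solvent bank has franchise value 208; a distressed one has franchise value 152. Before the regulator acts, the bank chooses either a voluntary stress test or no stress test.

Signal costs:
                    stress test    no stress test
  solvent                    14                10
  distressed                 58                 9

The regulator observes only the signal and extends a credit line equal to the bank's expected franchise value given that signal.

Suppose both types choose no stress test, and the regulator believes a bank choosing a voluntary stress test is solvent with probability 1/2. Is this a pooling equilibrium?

On the equilibrium path (no stress test) the regulator holds the prior 3/4 and pays 3/4·208 + 1/4·152 = 194. Off-path (stress test) belief 1/2 gives 1/2·208 + 1/2·152 = 180.
Solvent: no stress test gives 194 − 10 = 184; stress test gives 180 − 14 = 166. Stays. ✓
Distressed: no stress test gives 194 − 9 = 185; stress test gives 180 − 58 = 122. Stays. ✓
Beliefs are Bayes-consistent on-path and both types best-respond.

Yes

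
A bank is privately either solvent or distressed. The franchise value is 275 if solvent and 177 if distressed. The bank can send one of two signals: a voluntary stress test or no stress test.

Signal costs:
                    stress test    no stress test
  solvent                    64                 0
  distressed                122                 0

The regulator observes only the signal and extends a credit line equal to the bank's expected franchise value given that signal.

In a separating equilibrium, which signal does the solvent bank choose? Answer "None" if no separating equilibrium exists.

stress test

Try solvent → stress test, distressed → no stress test:
  Under separation the regulator infers type exactly: stress test → solvent (pays 275), no stress test → distressed (pays 177).
  Solvent: stress test gives 275 − 64 = 211; no stress test gives 177 − 0 = 177. No deviation. ✓
  Distressed: no stress test gives 177 − 0 = 177; stress test gives 275 − 122 = 153. No deviation. ✓
Both hold — the solvent type sends stress test.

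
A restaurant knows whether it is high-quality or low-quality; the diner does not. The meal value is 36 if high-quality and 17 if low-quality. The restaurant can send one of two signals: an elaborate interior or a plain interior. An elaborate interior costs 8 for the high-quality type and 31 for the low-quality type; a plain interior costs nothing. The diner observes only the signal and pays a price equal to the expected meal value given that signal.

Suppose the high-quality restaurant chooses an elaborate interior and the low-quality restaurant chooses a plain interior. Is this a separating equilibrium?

Yes

Under separation the diner infers type exactly: elaborate interior → high-quality (pays 36), plain interior → low-quality (pays 17).
High-quality: elaborate interior gives 36 − 8 = 28; plain interior gives 17 − 0 = 17. No deviation. ✓
Low-quality: plain interior gives 17 − 0 = 17; elaborate interior gives 36 − 31 = 5. No deviation. ✓
Both incentive constraints hold.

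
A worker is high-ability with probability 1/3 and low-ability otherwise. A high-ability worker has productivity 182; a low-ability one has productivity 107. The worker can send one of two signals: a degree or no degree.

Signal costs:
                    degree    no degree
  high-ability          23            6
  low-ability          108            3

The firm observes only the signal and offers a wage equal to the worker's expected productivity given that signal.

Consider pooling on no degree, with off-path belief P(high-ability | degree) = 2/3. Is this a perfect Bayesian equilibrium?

No

On the equilibrium path (no degree) the firm holds the prior 1/3 and pays 1/3·182 + 2/3·107 = 132. Off-path (degree) belief 2/3 gives 2/3·182 + 1/3·107 = 157.
High-ability: no degree gives 132 − 6 = 126; degree gives 157 − 23 = 134. Deviates. ✗
Low-ability: no degree gives 132 − 3 = 129; degree gives 157 − 108 = 49. Stays. ✓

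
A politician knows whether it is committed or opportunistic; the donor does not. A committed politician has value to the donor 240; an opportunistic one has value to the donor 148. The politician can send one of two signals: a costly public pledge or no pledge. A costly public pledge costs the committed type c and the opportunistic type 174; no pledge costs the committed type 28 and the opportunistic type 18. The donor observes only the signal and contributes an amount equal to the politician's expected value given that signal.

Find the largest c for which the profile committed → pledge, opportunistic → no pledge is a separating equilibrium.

Under separation: pledge → committed (pays 240); no pledge → opportunistic (pays 148).
Opportunistic: 148 − 18 = 130 ≥ 240 − 174 = 66. Holds regardless of c. ✓
Committed: 240 − c ≥ 148 − 28, so c ≤ 240 − 120 = 120.

120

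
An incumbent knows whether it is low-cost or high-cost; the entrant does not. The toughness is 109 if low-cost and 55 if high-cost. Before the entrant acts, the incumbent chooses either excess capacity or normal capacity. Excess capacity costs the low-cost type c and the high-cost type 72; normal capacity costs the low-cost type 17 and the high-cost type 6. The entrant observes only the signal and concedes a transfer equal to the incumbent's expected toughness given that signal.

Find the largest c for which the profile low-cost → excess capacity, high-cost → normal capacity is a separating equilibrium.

Under separation: excess capacity → low-cost (pays 109); normal capacity → high-cost (pays 55).
High-cost: 55 − 6 = 49 ≥ 109 − 72 = 37. Holds regardless of c. ✓
Low-cost: 109 − c ≥ 55 − 17, so c ≤ 109 − 38 = 71.

71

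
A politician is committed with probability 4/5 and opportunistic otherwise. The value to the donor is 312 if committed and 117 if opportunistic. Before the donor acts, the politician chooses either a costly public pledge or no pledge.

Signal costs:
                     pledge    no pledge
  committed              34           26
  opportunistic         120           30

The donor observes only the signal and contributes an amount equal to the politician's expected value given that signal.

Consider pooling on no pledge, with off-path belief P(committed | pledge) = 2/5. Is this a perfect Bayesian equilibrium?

On the equilibrium path (no pledge) the donor holds the prior 4/5 and pays 4/5·312 + 1/5·117 = 273. Off-path (pledge) belief 2/5 gives 2/5·312 + 3/5·117 = 195.
Committed: no pledge gives 273 − 26 = 247; pledge gives 195 − 34 = 161. Stays. ✓
Opportunistic: no pledge gives 273 − 30 = 243; pledge gives 195 − 120 = 75. Stays. ✓
Beliefs are Bayes-consistent on-path and both types best-respond.

Yes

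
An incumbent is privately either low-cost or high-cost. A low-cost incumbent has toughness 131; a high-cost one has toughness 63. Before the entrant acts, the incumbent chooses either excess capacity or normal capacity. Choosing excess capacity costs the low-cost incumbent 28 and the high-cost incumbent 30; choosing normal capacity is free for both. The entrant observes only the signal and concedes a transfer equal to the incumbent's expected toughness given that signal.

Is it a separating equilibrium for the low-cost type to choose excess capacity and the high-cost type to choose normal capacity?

If types separate, excess capacity earns payment 131 and normal capacity earns 63.
Low-cost: excess capacity gives 131 − 28 = 103; normal capacity gives 63 − 0 = 63. No deviation. ✓
High-cost: normal capacity gives 63 − 0 = 63; excess capacity gives 131 − 30 = 101. Would deviate. ✗

No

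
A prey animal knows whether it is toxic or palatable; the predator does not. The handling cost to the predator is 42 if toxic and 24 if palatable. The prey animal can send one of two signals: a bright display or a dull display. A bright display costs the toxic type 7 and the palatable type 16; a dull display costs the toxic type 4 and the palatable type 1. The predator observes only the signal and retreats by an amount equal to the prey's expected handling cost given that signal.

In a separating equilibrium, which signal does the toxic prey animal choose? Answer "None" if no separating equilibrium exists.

None

Try toxic → bright display, palatable → dull display:
  Under separation the predator infers type exactly: bright display → toxic (pays 42), dull display → palatable (pays 24).
  Toxic: bright display gives 42 − 7 = 35; dull display gives 24 − 4 = 20. No deviation. ✓
  Palatable: dull display gives 24 − 1 = 23; bright display gives 42 − 16 = 26. Would deviate. ✗
Try toxic → dull display, palatable → bright display:
  Under separation the predator infers type exactly: dull display → toxic (pays 42), bright display → palatable (pays 24).
  Toxic: dull display gives 42 − 4 = 38; bright display gives 24 − 7 = 17. No deviation. ✓
  Palatable: bright display gives 24 − 16 = 8; dull display gives 42 − 1 = 41. Would deviate. ✗
Neither assignment is incentive-compatible.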